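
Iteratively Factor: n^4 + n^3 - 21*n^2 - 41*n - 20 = (n - 5)*(n^3 + 6*n^2 + 9*n + 4) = (n - 5)*(n + 1)*(n^2 + 5*n + 4) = (n - 5)*(n + 1)^2*(n + 4)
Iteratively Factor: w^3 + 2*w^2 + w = (w + 1)*(w^2 + w) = (w + 1)^2*(w)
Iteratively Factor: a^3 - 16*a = (a + 4)*(a^2 - 4*a) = (a - 4)*(a + 4)*(a)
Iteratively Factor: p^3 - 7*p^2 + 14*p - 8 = (p - 4)*(p^2 - 3*p + 2) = (p - 4)*(p - 1)*(p - 2)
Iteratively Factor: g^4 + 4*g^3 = (g)*(g^3 + 4*g^2) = g^2*(g^2 + 4*g) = g^2*(g + 4)*(g)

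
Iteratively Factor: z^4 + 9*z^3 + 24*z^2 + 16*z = (z + 4)*(z^3 + 5*z^2 + 4*z) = (z + 4)^2*(z^2 + z) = z*(z + 4)^2*(z + 1)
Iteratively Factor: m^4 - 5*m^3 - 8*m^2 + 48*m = (m - 4)*(m^3 - m^2 - 12*m) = m*(m - 4)*(m^2 - m - 12) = m*(m - 4)^2*(m + 3)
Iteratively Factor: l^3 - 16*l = (l)*(l^2 - 16) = l*(l - 4)*(l + 4)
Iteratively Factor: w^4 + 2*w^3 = (w)*(w^3 + 2*w^2) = w^2*(w^2 + 2*w) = w^2*(w + 2)*(w)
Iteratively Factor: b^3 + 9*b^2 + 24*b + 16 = (b + 4)*(b^2 + 5*b + 4) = (b + 1)*(b + 4)*(b + 4)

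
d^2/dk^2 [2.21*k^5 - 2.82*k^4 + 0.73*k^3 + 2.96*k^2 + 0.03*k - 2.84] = 44.2*k^3 - 33.84*k^2 + 4.38*k + 5.92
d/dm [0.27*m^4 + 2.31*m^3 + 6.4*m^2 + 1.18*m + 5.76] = 1.08*m^3 + 6.93*m^2 + 12.8*m + 1.18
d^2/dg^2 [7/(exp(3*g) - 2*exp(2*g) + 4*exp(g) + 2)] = 7*((-9*exp(2*g) + 8*exp(g) - 4)*(exp(3*g) - 2*exp(2*g) + 4*exp(g) + 2) + 2*(3*exp(2*g) - 4*exp(g) + 4)^2*exp(g))*exp(g)/(exp(3*g) - 2*exp(2*g) + 4*exp(g) + 2)^3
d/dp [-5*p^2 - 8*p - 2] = -10*p - 8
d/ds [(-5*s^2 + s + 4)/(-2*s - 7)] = (10*s^2 + 70*s + 1)/(4*s^2 + 28*s + 49)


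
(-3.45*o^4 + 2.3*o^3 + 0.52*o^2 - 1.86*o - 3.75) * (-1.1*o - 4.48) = 3.795*o^5 + 12.926*o^4 - 10.876*o^3 - 0.2836*o^2 + 12.4578*o + 16.8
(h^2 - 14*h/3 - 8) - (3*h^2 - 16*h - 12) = -2*h^2 + 34*h/3 + 4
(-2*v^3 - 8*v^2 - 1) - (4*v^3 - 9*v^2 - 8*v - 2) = -6*v^3 + v^2 + 8*v + 1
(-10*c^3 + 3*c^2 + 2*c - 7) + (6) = -10*c^3 + 3*c^2 + 2*c - 1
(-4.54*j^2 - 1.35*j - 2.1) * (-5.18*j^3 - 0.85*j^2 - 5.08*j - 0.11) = 23.5172*j^5 + 10.852*j^4 + 35.0887*j^3 + 9.1424*j^2 + 10.8165*j + 0.231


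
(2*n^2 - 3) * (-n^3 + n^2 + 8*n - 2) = -2*n^5 + 2*n^4 + 19*n^3 - 7*n^2 - 24*n + 6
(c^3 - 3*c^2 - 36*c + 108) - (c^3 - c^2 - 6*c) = -2*c^2 - 30*c + 108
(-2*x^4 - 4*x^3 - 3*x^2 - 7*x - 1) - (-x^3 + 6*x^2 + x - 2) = -2*x^4 - 3*x^3 - 9*x^2 - 8*x + 1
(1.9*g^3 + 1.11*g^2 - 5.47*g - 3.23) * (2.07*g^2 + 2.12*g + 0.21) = 3.933*g^5 + 6.3257*g^4 - 8.5707*g^3 - 18.0494*g^2 - 7.9963*g - 0.6783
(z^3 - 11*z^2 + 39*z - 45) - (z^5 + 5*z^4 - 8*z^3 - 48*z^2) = -z^5 - 5*z^4 + 9*z^3 + 37*z^2 + 39*z - 45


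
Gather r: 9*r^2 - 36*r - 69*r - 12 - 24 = 9*r^2 - 105*r - 36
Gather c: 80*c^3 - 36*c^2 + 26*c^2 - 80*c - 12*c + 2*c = 80*c^3 - 10*c^2 - 90*c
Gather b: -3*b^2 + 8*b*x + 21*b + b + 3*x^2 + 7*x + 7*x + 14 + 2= -3*b^2 + b*(8*x + 22) + 3*x^2 + 14*x + 16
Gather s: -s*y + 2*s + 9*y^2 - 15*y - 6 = s*(2 - y) + 9*y^2 - 15*y - 6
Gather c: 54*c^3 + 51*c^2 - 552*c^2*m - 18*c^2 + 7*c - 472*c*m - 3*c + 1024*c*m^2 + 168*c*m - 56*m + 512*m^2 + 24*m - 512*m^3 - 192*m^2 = 54*c^3 + c^2*(33 - 552*m) + c*(1024*m^2 - 304*m + 4) - 512*m^3 + 320*m^2 - 32*m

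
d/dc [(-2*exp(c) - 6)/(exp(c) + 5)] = -4*exp(c)/(exp(c) + 5)^2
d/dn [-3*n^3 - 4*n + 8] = -9*n^2 - 4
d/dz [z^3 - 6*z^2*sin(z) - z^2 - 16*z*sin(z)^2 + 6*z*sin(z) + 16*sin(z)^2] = -6*z^2*cos(z) + 3*z^2 - 12*z*sin(z) - 16*z*sin(2*z) + 6*z*cos(z) - 2*z - 16*sin(z)^2 + 6*sin(z) + 16*sin(2*z)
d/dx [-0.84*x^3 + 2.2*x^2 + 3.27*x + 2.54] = -2.52*x^2 + 4.4*x + 3.27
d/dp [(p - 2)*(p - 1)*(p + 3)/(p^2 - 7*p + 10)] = (p^2 - 10*p - 7)/(p^2 - 10*p + 25)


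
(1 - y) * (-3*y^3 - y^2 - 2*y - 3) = 3*y^4 - 2*y^3 + y^2 + y - 3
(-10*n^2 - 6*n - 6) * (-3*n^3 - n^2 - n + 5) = 30*n^5 + 28*n^4 + 34*n^3 - 38*n^2 - 24*n - 30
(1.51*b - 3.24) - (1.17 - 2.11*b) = 3.62*b - 4.41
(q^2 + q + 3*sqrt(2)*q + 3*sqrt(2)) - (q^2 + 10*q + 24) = -9*q + 3*sqrt(2)*q - 24 + 3*sqrt(2)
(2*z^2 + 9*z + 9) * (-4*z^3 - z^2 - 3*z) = -8*z^5 - 38*z^4 - 51*z^3 - 36*z^2 - 27*z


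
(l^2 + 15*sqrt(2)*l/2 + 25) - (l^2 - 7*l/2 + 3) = 7*l/2 + 15*sqrt(2)*l/2 + 22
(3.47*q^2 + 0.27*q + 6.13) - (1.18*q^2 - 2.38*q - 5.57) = 2.29*q^2 + 2.65*q + 11.7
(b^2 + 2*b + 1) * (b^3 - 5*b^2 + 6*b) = b^5 - 3*b^4 - 3*b^3 + 7*b^2 + 6*b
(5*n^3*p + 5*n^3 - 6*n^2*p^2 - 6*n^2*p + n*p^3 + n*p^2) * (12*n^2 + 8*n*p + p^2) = 60*n^5*p + 60*n^5 - 32*n^4*p^2 - 32*n^4*p - 31*n^3*p^3 - 31*n^3*p^2 + 2*n^2*p^4 + 2*n^2*p^3 + n*p^5 + n*p^4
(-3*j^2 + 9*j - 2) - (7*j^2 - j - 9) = -10*j^2 + 10*j + 7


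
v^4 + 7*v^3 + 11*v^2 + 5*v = v*(v + 1)^2*(v + 5)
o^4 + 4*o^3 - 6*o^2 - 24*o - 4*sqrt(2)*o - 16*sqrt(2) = (o + 4)*(o - 2*sqrt(2))*(o + sqrt(2))^2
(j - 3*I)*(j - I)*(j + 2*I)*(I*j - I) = I*j^4 + 2*j^3 - I*j^3 - 2*j^2 + 5*I*j^2 + 6*j - 5*I*j - 6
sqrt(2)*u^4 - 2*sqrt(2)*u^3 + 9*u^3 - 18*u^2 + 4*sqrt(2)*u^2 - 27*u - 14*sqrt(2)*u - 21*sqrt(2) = (u - 3)*(u + sqrt(2))*(u + 7*sqrt(2)/2)*(sqrt(2)*u + sqrt(2))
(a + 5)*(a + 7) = a^2 + 12*a + 35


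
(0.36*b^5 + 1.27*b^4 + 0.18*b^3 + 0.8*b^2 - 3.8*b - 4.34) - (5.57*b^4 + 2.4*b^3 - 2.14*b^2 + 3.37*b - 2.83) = 0.36*b^5 - 4.3*b^4 - 2.22*b^3 + 2.94*b^2 - 7.17*b - 1.51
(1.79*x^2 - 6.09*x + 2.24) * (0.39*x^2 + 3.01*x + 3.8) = 0.6981*x^4 + 3.0128*x^3 - 10.6553*x^2 - 16.3996*x + 8.512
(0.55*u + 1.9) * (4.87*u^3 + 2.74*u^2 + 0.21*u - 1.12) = 2.6785*u^4 + 10.76*u^3 + 5.3215*u^2 - 0.217*u - 2.128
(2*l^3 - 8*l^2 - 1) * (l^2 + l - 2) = 2*l^5 - 6*l^4 - 12*l^3 + 15*l^2 - l + 2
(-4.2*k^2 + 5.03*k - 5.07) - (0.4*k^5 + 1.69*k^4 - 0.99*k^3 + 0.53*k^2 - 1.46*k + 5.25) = -0.4*k^5 - 1.69*k^4 + 0.99*k^3 - 4.73*k^2 + 6.49*k - 10.32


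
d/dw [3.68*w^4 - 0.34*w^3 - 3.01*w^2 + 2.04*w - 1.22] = 14.72*w^3 - 1.02*w^2 - 6.02*w + 2.04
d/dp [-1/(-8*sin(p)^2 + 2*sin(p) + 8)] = (1 - 8*sin(p))*cos(p)/(2*(sin(p) + 4*cos(p)^2)^2)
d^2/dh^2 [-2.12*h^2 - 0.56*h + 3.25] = -4.24000000000000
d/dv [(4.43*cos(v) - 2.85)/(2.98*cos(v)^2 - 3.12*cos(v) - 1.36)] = (13.2014*cos(v)^2 - 16.986*cos(v) + 14.9168)*sin(v)/(8.8804*cos(v)^4 - 18.5952*cos(v)^3 + 1.6288*cos(v)^2 + 8.4864*cos(v) + 1.8496)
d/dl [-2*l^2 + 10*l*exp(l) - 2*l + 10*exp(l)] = 10*l*exp(l) - 4*l + 20*exp(l) - 2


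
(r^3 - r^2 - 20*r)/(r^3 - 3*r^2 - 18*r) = (-r^2 + r + 20)/(-r^2 + 3*r + 18)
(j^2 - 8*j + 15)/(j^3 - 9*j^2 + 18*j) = (j - 5)/(j*(j - 6))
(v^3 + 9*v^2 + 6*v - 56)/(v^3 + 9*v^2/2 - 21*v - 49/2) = 2*(v^2 + 2*v - 8)/(2*v^2 - 5*v - 7)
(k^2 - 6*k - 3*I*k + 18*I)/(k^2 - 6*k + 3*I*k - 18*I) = (k - 3*I)/(k + 3*I)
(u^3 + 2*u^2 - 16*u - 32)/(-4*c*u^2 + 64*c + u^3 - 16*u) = (u + 2)/(-4*c + u)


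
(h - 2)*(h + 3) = h^2 + h - 6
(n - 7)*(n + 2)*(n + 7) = n^3 + 2*n^2 - 49*n - 98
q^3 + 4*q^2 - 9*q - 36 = (q - 3)*(q + 3)*(q + 4)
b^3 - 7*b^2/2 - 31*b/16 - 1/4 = (b - 4)*(b + 1/4)^2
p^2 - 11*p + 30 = (p - 6)*(p - 5)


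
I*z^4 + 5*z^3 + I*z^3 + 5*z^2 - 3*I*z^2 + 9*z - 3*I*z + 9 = (z - 3*I)^2*(z + I)*(I*z + I)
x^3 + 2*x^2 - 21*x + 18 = (x - 3)*(x - 1)*(x + 6)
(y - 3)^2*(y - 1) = y^3 - 7*y^2 + 15*y - 9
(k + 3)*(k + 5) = k^2 + 8*k + 15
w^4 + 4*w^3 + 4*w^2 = w^2*(w + 2)^2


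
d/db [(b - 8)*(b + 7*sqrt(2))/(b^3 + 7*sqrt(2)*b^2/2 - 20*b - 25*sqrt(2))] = 2*(-2*(b - 8)*(b + 7*sqrt(2))*(3*b^2 + 7*sqrt(2)*b - 20) + (2*b - 8 + 7*sqrt(2))*(2*b^3 + 7*sqrt(2)*b^2 - 40*b - 50*sqrt(2)))/(2*b^3 + 7*sqrt(2)*b^2 - 40*b - 50*sqrt(2))^2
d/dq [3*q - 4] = 3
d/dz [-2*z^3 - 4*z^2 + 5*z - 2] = -6*z^2 - 8*z + 5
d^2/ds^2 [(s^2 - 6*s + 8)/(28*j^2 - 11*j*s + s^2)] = 2*((11*j - 2*s)^2*(s^2 - 6*s + 8) + (28*j^2 - 11*j*s + s^2)^2 + (28*j^2 - 11*j*s + s^2)*(-s^2 + 6*s + 2*(11*j - 2*s)*(s - 3) - 8))/(28*j^2 - 11*j*s + s^2)^3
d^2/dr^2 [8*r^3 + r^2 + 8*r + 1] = 48*r + 2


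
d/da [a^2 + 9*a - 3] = 2*a + 9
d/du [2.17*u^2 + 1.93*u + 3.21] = 4.34*u + 1.93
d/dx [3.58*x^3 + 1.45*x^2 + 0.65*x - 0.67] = 10.74*x^2 + 2.9*x + 0.65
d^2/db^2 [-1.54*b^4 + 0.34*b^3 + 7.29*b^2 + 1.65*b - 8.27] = -18.48*b^2 + 2.04*b + 14.58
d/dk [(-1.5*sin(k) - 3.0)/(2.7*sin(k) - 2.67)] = 12.105*cos(k)/(2.7*sin(k) - 2.67)^2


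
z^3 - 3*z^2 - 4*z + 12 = (z - 3)*(z - 2)*(z + 2)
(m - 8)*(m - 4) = m^2 - 12*m + 32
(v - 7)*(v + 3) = v^2 - 4*v - 21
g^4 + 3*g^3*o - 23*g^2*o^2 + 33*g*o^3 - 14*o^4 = (g - 2*o)*(g - o)^2*(g + 7*o)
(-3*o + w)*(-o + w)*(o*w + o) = 3*o^3*w + 3*o^3 - 4*o^2*w^2 - 4*o^2*w + o*w^3 + o*w^2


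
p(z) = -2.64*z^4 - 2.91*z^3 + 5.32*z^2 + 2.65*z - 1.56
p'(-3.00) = 177.28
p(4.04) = -799.19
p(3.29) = -348.19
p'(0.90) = -2.54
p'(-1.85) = 19.95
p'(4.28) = -939.66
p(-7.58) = -7163.89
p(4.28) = -1006.80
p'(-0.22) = -0.00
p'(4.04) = -793.17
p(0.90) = 1.28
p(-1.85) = -0.75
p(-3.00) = -96.90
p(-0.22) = -1.86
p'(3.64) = -583.58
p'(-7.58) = 4019.49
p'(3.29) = -432.89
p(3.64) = -525.23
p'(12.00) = -19374.47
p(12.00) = -58975.20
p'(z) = -10.56*z^3 - 8.73*z^2 + 10.64*z + 2.65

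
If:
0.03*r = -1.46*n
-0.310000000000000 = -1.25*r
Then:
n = -0.01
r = 0.25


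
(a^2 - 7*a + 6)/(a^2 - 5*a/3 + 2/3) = 3*(a - 6)/(3*a - 2)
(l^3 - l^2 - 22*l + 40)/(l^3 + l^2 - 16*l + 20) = (l - 4)/(l - 2)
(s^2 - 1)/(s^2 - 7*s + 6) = (s + 1)/(s - 6)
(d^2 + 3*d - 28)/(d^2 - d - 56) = (d - 4)/(d - 8)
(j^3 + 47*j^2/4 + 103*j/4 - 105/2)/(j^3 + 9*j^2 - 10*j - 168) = (j - 5/4)/(j - 4)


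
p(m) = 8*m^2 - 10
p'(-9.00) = -144.00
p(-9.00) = 638.00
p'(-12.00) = -192.00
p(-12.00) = 1142.00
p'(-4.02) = -64.32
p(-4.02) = 119.28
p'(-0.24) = -3.84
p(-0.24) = -9.54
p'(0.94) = 15.04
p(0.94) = -2.93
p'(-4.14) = -66.24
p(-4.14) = 127.12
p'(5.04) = 80.64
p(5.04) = 193.21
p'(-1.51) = -24.16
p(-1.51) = 8.24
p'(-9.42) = -150.72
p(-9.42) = 699.89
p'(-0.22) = -3.52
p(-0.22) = -9.61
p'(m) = 16*m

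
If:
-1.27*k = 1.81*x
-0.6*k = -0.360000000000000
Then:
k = 0.60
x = -0.42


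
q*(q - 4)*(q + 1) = q^3 - 3*q^2 - 4*q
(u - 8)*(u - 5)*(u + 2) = u^3 - 11*u^2 + 14*u + 80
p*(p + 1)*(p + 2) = p^3 + 3*p^2 + 2*p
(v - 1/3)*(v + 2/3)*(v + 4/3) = v^3 + 5*v^2/3 + 2*v/9 - 8/27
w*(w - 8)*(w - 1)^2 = w^4 - 10*w^3 + 17*w^2 - 8*w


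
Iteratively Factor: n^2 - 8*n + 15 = (n - 5)*(n - 3)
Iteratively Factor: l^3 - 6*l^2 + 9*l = (l - 3)*(l^2 - 3*l) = l*(l - 3)*(l - 3)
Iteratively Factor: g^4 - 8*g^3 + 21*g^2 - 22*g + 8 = (g - 2)*(g^3 - 6*g^2 + 9*g - 4) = (g - 4)*(g - 2)*(g^2 - 2*g + 1) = (g - 4)*(g - 2)*(g - 1)*(g - 1)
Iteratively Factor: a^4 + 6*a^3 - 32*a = (a + 4)*(a^3 + 2*a^2 - 8*a) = a*(a + 4)*(a^2 + 2*a - 8) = a*(a + 4)^2*(a - 2)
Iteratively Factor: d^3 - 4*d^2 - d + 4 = (d - 1)*(d^2 - 3*d - 4) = (d - 1)*(d + 1)*(d - 4)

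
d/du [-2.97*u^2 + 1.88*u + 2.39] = 1.88 - 5.94*u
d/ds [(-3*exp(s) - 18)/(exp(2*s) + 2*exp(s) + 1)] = 3*(exp(s) + 11)*exp(s)/(exp(3*s) + 3*exp(2*s) + 3*exp(s) + 1)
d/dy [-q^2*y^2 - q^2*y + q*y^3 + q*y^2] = q*(-2*q*y - q + 3*y^2 + 2*y)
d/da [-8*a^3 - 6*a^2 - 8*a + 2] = -24*a^2 - 12*a - 8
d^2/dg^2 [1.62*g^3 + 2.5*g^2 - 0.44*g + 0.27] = 9.72*g + 5.0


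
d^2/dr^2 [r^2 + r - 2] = 2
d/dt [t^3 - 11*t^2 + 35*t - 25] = 3*t^2 - 22*t + 35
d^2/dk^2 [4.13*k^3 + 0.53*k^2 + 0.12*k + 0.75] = 24.78*k + 1.06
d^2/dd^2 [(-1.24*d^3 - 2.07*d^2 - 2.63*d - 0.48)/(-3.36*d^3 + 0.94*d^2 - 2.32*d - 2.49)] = (-2.8421709430404e-14*d^7 + 54.5717760000001*d^6 + 120.1536*d^5 - 206.119872*d^4 - 274.888248*d^3 - 166.998996*d^2 + 52.687476*d + 2.696526)/(37.933056*d^9 - 31.836672*d^8 + 87.482304*d^7 + 39.5378*d^6 + 13.217952*d^5 + 107.882412*d^4 + 42.403024*d^3 + 22.722246*d^2 + 43.152696*d + 15.438249)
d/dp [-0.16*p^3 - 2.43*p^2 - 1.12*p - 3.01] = -0.48*p^2 - 4.86*p - 1.12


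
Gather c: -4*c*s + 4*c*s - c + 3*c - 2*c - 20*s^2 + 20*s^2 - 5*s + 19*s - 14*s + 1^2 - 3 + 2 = 0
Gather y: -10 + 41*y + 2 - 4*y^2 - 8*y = -4*y^2 + 33*y - 8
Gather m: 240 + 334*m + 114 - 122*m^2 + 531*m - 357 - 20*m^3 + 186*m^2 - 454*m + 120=-20*m^3 + 64*m^2 + 411*m + 117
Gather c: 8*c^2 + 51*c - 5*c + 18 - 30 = 8*c^2 + 46*c - 12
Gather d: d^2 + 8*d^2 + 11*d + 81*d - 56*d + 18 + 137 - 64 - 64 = 9*d^2 + 36*d + 27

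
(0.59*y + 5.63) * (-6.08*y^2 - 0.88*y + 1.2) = -3.5872*y^3 - 34.7496*y^2 - 4.2464*y + 6.756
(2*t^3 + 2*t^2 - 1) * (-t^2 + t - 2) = -2*t^5 - 2*t^3 - 3*t^2 - t + 2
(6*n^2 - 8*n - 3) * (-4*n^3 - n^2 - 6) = -24*n^5 + 26*n^4 + 20*n^3 - 33*n^2 + 48*n + 18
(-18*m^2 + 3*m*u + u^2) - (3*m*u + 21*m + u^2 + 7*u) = -18*m^2 - 21*m - 7*u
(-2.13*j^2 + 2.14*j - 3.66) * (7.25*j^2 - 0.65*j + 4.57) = -15.4425*j^4 + 16.8995*j^3 - 37.6601*j^2 + 12.1588*j - 16.7262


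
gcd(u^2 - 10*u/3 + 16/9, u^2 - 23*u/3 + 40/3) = u - 8/3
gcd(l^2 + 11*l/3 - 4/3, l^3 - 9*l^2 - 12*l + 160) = l + 4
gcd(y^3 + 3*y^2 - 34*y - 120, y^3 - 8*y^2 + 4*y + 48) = y - 6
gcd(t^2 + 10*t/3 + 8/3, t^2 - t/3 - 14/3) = t + 2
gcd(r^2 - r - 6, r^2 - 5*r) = 1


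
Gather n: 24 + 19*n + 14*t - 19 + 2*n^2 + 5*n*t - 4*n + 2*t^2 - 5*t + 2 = 2*n^2 + n*(5*t + 15) + 2*t^2 + 9*t + 7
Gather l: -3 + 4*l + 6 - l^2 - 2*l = -l^2 + 2*l + 3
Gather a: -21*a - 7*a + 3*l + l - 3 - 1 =-28*a + 4*l - 4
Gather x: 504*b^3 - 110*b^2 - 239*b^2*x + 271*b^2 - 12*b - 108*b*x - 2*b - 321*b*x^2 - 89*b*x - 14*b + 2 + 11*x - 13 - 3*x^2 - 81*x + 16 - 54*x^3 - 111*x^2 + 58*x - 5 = 504*b^3 + 161*b^2 - 28*b - 54*x^3 + x^2*(-321*b - 114) + x*(-239*b^2 - 197*b - 12)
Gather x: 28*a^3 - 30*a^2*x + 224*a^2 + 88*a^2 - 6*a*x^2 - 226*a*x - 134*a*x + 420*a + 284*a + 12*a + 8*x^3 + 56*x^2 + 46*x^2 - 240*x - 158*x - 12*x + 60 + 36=28*a^3 + 312*a^2 + 716*a + 8*x^3 + x^2*(102 - 6*a) + x*(-30*a^2 - 360*a - 410) + 96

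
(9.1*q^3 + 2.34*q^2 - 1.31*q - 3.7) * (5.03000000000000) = 45.773*q^3 + 11.7702*q^2 - 6.5893*q - 18.611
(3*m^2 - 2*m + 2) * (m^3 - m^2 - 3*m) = 3*m^5 - 5*m^4 - 5*m^3 + 4*m^2 - 6*m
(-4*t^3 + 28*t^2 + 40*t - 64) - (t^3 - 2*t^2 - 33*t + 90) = -5*t^3 + 30*t^2 + 73*t - 154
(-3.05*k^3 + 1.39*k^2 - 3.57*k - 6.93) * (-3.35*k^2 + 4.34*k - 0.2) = 10.2175*k^5 - 17.8935*k^4 + 18.6021*k^3 + 7.4437*k^2 - 29.3622*k + 1.386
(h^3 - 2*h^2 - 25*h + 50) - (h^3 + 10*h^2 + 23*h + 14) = -12*h^2 - 48*h + 36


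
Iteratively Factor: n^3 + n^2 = (n)*(n^2 + n) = n^2*(n + 1)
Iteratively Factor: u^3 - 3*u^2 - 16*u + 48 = (u + 4)*(u^2 - 7*u + 12) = (u - 4)*(u + 4)*(u - 3)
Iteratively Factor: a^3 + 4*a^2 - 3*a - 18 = (a + 3)*(a^2 + a - 6) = (a - 2)*(a + 3)*(a + 3)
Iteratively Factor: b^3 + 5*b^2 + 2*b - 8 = (b - 1)*(b^2 + 6*b + 8) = (b - 1)*(b + 4)*(b + 2)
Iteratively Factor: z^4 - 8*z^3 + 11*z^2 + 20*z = (z - 5)*(z^3 - 3*z^2 - 4*z) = z*(z - 5)*(z^2 - 3*z - 4) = z*(z - 5)*(z - 4)*(z + 1)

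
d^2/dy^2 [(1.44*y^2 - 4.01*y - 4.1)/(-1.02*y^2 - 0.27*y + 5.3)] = (9.13716*y^3 - 21.114*y^2 + 136.8432*y - 24.4956)/(1.061208*y^6 + 0.842724*y^5 - 16.319286*y^4 - 8.738037*y^3 + 84.79629*y^2 + 22.7529*y - 148.877)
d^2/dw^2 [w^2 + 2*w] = 2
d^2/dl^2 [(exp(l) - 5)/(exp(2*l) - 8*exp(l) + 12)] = (exp(4*l) - 12*exp(3*l) + 48*exp(2*l) + 16*exp(l) - 336)*exp(l)/(exp(6*l) - 24*exp(5*l) + 228*exp(4*l) - 1088*exp(3*l) + 2736*exp(2*l) - 3456*exp(l) + 1728)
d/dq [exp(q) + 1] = exp(q)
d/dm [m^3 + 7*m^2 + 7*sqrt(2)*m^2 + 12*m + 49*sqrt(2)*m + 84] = 3*m^2 + 14*m + 14*sqrt(2)*m + 12 + 49*sqrt(2)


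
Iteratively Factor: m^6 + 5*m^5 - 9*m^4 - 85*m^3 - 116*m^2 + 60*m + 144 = (m + 3)*(m^5 + 2*m^4 - 15*m^3 - 40*m^2 + 4*m + 48) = (m - 4)*(m + 3)*(m^4 + 6*m^3 + 9*m^2 - 4*m - 12) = (m - 4)*(m + 2)*(m + 3)*(m^3 + 4*m^2 + m - 6) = (m - 4)*(m - 1)*(m + 2)*(m + 3)*(m^2 + 5*m + 6) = (m - 4)*(m - 1)*(m + 2)*(m + 3)^2*(m + 2)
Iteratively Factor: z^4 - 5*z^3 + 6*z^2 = (z)*(z^3 - 5*z^2 + 6*z) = z*(z - 2)*(z^2 - 3*z) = z^2*(z - 2)*(z - 3)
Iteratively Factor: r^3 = (r)*(r^2) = r^2*(r)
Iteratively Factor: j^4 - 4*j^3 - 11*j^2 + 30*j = (j + 3)*(j^3 - 7*j^2 + 10*j) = j*(j + 3)*(j^2 - 7*j + 10) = j*(j - 2)*(j + 3)*(j - 5)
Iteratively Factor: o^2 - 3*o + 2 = (o - 1)*(o - 2)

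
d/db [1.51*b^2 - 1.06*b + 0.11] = 3.02*b - 1.06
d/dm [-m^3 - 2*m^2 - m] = -3*m^2 - 4*m - 1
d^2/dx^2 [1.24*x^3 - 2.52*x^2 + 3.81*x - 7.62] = 7.44*x - 5.04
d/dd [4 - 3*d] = -3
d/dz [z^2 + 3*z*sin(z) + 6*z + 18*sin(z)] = 3*z*cos(z) + 2*z + 3*sin(z) + 18*cos(z) + 6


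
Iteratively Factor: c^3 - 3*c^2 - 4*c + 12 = (c + 2)*(c^2 - 5*c + 6) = (c - 2)*(c + 2)*(c - 3)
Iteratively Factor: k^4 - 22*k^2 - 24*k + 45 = (k - 5)*(k^3 + 5*k^2 + 3*k - 9) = (k - 5)*(k + 3)*(k^2 + 2*k - 3) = (k - 5)*(k + 3)^2*(k - 1)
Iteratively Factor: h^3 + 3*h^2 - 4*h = (h - 1)*(h^2 + 4*h) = (h - 1)*(h + 4)*(h)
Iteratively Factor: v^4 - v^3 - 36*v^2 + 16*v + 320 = (v + 4)*(v^3 - 5*v^2 - 16*v + 80) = (v + 4)^2*(v^2 - 9*v + 20) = (v - 5)*(v + 4)^2*(v - 4)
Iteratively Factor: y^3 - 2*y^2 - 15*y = (y + 3)*(y^2 - 5*y) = (y - 5)*(y + 3)*(y)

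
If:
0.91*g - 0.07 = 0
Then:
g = 0.08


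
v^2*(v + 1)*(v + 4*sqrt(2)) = v^4 + v^3 + 4*sqrt(2)*v^3 + 4*sqrt(2)*v^2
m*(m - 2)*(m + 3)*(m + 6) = m^4 + 7*m^3 - 36*m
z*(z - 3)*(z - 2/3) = z^3 - 11*z^2/3 + 2*z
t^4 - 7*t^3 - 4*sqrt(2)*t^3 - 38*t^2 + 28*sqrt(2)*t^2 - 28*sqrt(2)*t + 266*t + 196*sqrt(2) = (t - 7)*(t - 7*sqrt(2))*(t + sqrt(2))*(t + 2*sqrt(2))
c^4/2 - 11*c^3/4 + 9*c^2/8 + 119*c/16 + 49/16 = (c/2 + 1/2)*(c - 7/2)^2*(c + 1/2)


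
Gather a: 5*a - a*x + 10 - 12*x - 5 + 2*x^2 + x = a*(5 - x) + 2*x^2 - 11*x + 5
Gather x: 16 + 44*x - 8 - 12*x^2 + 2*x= -12*x^2 + 46*x + 8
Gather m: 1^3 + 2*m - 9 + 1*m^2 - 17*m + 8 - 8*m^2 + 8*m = -7*m^2 - 7*m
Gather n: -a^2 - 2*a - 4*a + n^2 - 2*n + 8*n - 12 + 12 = -a^2 - 6*a + n^2 + 6*n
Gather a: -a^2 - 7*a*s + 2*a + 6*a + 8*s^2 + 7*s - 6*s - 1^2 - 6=-a^2 + a*(8 - 7*s) + 8*s^2 + s - 7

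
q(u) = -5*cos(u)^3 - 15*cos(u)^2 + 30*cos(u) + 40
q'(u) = 15*sin(u)*cos(u)^2 + 30*sin(u)*cos(u) - 30*sin(u)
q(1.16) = 49.27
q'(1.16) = -14.33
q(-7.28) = 51.07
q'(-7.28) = 7.80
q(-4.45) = 31.30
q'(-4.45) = -35.51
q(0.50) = 51.40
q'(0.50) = 3.78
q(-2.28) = 15.48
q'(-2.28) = 32.76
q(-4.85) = 43.82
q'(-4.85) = -25.36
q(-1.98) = 26.00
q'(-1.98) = 36.30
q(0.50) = 51.40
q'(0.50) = 3.78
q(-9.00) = 4.00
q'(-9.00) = 18.50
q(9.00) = 4.00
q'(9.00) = -18.50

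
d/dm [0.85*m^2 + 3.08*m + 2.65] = 1.7*m + 3.08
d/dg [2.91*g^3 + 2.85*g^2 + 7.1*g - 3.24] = 8.73*g^2 + 5.7*g + 7.1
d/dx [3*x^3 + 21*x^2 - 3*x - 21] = 9*x^2 + 42*x - 3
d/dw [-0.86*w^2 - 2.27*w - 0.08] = -1.72*w - 2.27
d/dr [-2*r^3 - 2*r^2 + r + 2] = -6*r^2 - 4*r + 1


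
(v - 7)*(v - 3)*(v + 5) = v^3 - 5*v^2 - 29*v + 105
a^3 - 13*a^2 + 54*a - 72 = (a - 6)*(a - 4)*(a - 3)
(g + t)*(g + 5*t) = g^2 + 6*g*t + 5*t^2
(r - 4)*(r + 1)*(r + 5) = r^3 + 2*r^2 - 19*r - 20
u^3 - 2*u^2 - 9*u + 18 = (u - 3)*(u - 2)*(u + 3)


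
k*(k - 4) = k^2 - 4*k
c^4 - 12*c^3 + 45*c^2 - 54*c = c*(c - 6)*(c - 3)^2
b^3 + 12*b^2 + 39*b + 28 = (b + 1)*(b + 4)*(b + 7)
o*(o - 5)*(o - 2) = o^3 - 7*o^2 + 10*o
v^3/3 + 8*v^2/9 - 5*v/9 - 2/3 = (v/3 + 1)*(v - 1)*(v + 2/3)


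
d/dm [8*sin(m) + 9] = 8*cos(m)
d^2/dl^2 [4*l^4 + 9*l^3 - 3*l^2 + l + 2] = 48*l^2 + 54*l - 6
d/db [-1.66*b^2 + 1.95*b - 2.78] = 1.95 - 3.32*b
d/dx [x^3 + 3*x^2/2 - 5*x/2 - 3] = 3*x^2 + 3*x - 5/2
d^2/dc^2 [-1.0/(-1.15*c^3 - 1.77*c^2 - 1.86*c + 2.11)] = (-(6.9*c + 3.54)*(1.15*c^3 + 1.77*c^2 + 1.86*c - 2.11) + 1.0*(3.45*c^2 + 3.54*c + 1.86)*(6.9*c^2 + 7.08*c + 3.72))/(1.15*c^3 + 1.77*c^2 + 1.86*c - 2.11)^3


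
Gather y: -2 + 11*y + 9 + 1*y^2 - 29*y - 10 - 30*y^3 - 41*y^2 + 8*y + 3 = -30*y^3 - 40*y^2 - 10*y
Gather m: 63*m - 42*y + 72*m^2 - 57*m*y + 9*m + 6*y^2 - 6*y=72*m^2 + m*(72 - 57*y) + 6*y^2 - 48*y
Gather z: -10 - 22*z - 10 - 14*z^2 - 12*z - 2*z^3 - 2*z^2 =-2*z^3 - 16*z^2 - 34*z - 20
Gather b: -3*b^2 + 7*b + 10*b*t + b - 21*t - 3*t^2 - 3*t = -3*b^2 + b*(10*t + 8) - 3*t^2 - 24*t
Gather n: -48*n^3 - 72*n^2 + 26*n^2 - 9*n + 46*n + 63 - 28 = -48*n^3 - 46*n^2 + 37*n + 35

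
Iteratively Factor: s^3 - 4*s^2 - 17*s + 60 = (s + 4)*(s^2 - 8*s + 15) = (s - 3)*(s + 4)*(s - 5)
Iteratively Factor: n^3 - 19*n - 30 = (n + 2)*(n^2 - 2*n - 15) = (n - 5)*(n + 2)*(n + 3)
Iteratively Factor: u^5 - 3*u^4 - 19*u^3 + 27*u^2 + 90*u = (u - 5)*(u^4 + 2*u^3 - 9*u^2 - 18*u) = u*(u - 5)*(u^3 + 2*u^2 - 9*u - 18) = u*(u - 5)*(u + 2)*(u^2 - 9) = u*(u - 5)*(u - 3)*(u + 2)*(u + 3)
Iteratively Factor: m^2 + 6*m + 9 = (m + 3)*(m + 3)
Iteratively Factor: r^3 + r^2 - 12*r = (r - 3)*(r^2 + 4*r) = r*(r - 3)*(r + 4)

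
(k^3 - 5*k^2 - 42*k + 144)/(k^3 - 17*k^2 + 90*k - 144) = (k + 6)/(k - 6)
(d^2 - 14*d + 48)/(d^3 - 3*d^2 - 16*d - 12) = (d - 8)/(d^2 + 3*d + 2)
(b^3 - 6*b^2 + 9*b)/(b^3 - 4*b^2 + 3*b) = (b - 3)/(b - 1)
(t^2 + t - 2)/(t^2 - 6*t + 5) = (t + 2)/(t - 5)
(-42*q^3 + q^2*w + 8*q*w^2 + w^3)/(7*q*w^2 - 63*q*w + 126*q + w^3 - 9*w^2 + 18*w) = (-6*q^2 + q*w + w^2)/(w^2 - 9*w + 18)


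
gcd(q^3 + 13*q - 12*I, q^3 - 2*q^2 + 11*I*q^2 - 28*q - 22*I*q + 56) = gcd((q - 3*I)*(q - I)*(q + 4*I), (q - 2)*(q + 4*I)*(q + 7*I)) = q + 4*I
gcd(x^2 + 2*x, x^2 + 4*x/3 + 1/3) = 1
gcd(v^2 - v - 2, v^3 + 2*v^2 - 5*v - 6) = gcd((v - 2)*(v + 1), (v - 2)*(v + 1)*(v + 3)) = v^2 - v - 2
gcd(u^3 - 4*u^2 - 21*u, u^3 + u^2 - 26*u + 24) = 1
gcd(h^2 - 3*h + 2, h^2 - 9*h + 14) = h - 2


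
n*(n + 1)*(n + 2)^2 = n^4 + 5*n^3 + 8*n^2 + 4*n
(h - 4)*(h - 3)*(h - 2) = h^3 - 9*h^2 + 26*h - 24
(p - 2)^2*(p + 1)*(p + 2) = p^4 - p^3 - 6*p^2 + 4*p + 8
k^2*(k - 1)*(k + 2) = k^4 + k^3 - 2*k^2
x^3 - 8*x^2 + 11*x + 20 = (x - 5)*(x - 4)*(x + 1)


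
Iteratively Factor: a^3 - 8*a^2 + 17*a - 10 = (a - 5)*(a^2 - 3*a + 2) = (a - 5)*(a - 1)*(a - 2)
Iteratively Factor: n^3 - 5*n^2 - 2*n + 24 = (n + 2)*(n^2 - 7*n + 12) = (n - 3)*(n + 2)*(n - 4)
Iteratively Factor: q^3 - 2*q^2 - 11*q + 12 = (q + 3)*(q^2 - 5*q + 4) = (q - 4)*(q + 3)*(q - 1)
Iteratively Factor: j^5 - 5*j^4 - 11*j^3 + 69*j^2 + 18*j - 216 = (j + 2)*(j^4 - 7*j^3 + 3*j^2 + 63*j - 108) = (j + 2)*(j + 3)*(j^3 - 10*j^2 + 33*j - 36) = (j - 3)*(j + 2)*(j + 3)*(j^2 - 7*j + 12) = (j - 4)*(j - 3)*(j + 2)*(j + 3)*(j - 3)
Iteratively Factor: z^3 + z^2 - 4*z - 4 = (z - 2)*(z^2 + 3*z + 2) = (z - 2)*(z + 1)*(z + 2)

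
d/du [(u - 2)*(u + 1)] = 2*u - 1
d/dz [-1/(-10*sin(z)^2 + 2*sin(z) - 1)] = 2*(1 - 10*sin(z))*cos(z)/(10*sin(z)^2 - 2*sin(z) + 1)^2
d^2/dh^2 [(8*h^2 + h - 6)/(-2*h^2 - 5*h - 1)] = 2*(76*h^3 + 120*h^2 + 186*h + 135)/(8*h^6 + 60*h^5 + 162*h^4 + 185*h^3 + 81*h^2 + 15*h + 1)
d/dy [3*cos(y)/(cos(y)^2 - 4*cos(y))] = 3*sin(y)/(cos(y) - 4)^2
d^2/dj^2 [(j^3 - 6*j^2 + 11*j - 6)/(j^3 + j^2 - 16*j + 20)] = 2*(-7*j^3 + 39*j^2 - 93*j + 37)/(j^6 + 9*j^5 - 3*j^4 - 153*j^3 + 30*j^2 + 900*j - 1000)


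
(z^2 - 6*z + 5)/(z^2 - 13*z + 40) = (z - 1)/(z - 8)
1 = 1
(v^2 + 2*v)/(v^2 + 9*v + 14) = v/(v + 7)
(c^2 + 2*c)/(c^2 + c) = (c + 2)/(c + 1)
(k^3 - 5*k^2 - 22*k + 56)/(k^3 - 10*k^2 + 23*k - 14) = (k + 4)/(k - 1)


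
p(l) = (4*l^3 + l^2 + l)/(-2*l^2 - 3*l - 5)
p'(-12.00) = -2.01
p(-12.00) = 26.38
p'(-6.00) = -2.10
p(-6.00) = 14.14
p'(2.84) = -1.81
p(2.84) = -3.46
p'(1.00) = -1.08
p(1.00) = -0.60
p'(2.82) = -1.81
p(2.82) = -3.42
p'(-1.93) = -3.41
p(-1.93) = 4.05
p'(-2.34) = -3.11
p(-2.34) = 5.39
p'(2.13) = -1.67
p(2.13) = -2.21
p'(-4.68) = -2.21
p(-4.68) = 11.30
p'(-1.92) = -3.42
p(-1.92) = 4.01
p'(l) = (4*l + 3)*(4*l^3 + l^2 + l)/(-2*l^2 - 3*l - 5)^2 + (12*l^2 + 2*l + 1)/(-2*l^2 - 3*l - 5) = (-8*l^4 - 24*l^3 - 61*l^2 - 10*l - 5)/(4*l^4 + 12*l^3 + 29*l^2 + 30*l + 25)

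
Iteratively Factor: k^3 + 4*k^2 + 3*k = (k + 1)*(k^2 + 3*k) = (k + 1)*(k + 3)*(k)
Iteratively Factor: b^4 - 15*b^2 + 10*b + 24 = (b + 4)*(b^3 - 4*b^2 + b + 6) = (b - 2)*(b + 4)*(b^2 - 2*b - 3) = (b - 2)*(b + 1)*(b + 4)*(b - 3)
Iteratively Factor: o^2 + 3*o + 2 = (o + 2)*(o + 1)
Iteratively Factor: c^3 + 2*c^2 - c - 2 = (c - 1)*(c^2 + 3*c + 2) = (c - 1)*(c + 2)*(c + 1)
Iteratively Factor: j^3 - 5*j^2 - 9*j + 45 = (j - 3)*(j^2 - 2*j - 15) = (j - 5)*(j - 3)*(j + 3)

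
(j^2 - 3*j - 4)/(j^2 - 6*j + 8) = (j + 1)/(j - 2)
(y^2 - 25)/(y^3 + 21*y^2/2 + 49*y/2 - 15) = 2*(y - 5)/(2*y^2 + 11*y - 6)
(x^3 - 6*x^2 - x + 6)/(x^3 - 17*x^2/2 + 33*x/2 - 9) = 2*(x + 1)/(2*x - 3)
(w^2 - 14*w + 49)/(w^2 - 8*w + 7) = (w - 7)/(w - 1)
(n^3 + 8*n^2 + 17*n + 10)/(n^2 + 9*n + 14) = (n^2 + 6*n + 5)/(n + 7)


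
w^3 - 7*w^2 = w^2*(w - 7)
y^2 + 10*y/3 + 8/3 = (y + 4/3)*(y + 2)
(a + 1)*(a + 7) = a^2 + 8*a + 7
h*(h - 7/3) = h^2 - 7*h/3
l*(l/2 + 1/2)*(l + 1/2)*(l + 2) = l^4/2 + 7*l^3/4 + 7*l^2/4 + l/2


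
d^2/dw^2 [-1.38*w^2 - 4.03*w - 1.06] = -2.76000000000000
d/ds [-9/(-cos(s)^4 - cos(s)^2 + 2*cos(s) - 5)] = 18*(2*cos(s)^3 + cos(s) - 1)*sin(s)/(cos(s)^4 + cos(s)^2 - 2*cos(s) + 5)^2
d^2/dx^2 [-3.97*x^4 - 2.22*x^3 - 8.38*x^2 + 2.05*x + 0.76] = -47.64*x^2 - 13.32*x - 16.76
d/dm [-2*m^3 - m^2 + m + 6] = -6*m^2 - 2*m + 1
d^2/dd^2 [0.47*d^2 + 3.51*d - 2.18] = 0.940000000000000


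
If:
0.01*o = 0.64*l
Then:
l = 0.015625*o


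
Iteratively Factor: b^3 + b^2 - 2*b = (b)*(b^2 + b - 2) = b*(b - 1)*(b + 2)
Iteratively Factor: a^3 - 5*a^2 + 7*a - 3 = (a - 1)*(a^2 - 4*a + 3) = (a - 1)^2*(a - 3)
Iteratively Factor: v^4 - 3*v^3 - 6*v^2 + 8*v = (v + 2)*(v^3 - 5*v^2 + 4*v) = (v - 1)*(v + 2)*(v^2 - 4*v) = v*(v - 1)*(v + 2)*(v - 4)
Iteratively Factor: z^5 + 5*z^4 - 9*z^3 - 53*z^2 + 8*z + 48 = (z + 1)*(z^4 + 4*z^3 - 13*z^2 - 40*z + 48) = (z - 1)*(z + 1)*(z^3 + 5*z^2 - 8*z - 48) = (z - 3)*(z - 1)*(z + 1)*(z^2 + 8*z + 16) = (z - 3)*(z - 1)*(z + 1)*(z + 4)*(z + 4)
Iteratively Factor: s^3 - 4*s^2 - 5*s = (s - 5)*(s^2 + s) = s*(s - 5)*(s + 1)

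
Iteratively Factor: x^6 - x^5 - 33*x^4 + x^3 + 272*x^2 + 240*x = (x + 1)*(x^5 - 2*x^4 - 31*x^3 + 32*x^2 + 240*x) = (x + 1)*(x + 4)*(x^4 - 6*x^3 - 7*x^2 + 60*x) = x*(x + 1)*(x + 4)*(x^3 - 6*x^2 - 7*x + 60) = x*(x - 4)*(x + 1)*(x + 4)*(x^2 - 2*x - 15) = x*(x - 4)*(x + 1)*(x + 3)*(x + 4)*(x - 5)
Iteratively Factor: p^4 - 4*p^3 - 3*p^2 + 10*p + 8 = (p - 4)*(p^3 - 3*p - 2) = (p - 4)*(p - 2)*(p^2 + 2*p + 1) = (p - 4)*(p - 2)*(p + 1)*(p + 1)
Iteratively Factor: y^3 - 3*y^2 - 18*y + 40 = (y - 5)*(y^2 + 2*y - 8) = (y - 5)*(y - 2)*(y + 4)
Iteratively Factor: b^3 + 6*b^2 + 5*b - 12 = (b + 3)*(b^2 + 3*b - 4) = (b + 3)*(b + 4)*(b - 1)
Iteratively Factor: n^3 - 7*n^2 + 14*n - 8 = (n - 1)*(n^2 - 6*n + 8) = (n - 4)*(n - 1)*(n - 2)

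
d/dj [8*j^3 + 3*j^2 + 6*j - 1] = 24*j^2 + 6*j + 6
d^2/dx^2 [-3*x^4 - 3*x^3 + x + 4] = 18*x*(-2*x - 1)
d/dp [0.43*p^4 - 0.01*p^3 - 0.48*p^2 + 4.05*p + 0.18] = 1.72*p^3 - 0.03*p^2 - 0.96*p + 4.05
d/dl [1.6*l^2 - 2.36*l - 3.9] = 3.2*l - 2.36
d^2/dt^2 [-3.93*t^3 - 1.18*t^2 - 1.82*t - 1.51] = -23.58*t - 2.36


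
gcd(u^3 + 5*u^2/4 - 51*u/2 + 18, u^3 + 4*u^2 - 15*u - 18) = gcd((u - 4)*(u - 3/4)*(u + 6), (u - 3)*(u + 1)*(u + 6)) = u + 6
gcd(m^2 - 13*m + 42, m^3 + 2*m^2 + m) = 1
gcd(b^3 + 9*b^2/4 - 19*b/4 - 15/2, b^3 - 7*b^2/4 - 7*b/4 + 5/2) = b^2 - 3*b/4 - 5/2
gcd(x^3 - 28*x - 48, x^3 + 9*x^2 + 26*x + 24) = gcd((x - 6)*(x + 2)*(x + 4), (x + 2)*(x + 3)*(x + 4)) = x^2 + 6*x + 8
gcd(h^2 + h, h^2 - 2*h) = h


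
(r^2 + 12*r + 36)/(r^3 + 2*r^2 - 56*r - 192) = (r + 6)/(r^2 - 4*r - 32)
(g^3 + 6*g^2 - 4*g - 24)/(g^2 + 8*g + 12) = g - 2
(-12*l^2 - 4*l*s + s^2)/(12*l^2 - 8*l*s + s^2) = (2*l + s)/(-2*l + s)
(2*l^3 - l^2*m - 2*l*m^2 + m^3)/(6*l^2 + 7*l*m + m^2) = (2*l^2 - 3*l*m + m^2)/(6*l + m)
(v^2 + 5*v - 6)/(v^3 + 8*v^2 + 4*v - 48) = (v - 1)/(v^2 + 2*v - 8)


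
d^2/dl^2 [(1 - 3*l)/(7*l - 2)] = 14/(7*l - 2)^3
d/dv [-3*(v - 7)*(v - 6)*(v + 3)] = -9*v^2 + 60*v - 9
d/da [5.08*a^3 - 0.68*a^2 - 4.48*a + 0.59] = 15.24*a^2 - 1.36*a - 4.48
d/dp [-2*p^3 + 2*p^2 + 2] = 2*p*(2 - 3*p)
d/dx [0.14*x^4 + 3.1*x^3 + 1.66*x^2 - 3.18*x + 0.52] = 0.56*x^3 + 9.3*x^2 + 3.32*x - 3.18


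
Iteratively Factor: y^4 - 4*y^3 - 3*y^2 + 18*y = (y - 3)*(y^3 - y^2 - 6*y) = y*(y - 3)*(y^2 - y - 6) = y*(y - 3)^2*(y + 2)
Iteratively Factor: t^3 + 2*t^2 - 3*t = (t + 3)*(t^2 - t) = (t - 1)*(t + 3)*(t)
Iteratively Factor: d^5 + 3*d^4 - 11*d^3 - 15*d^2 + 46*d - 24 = (d - 1)*(d^4 + 4*d^3 - 7*d^2 - 22*d + 24) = (d - 1)*(d + 3)*(d^3 + d^2 - 10*d + 8) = (d - 1)*(d + 3)*(d + 4)*(d^2 - 3*d + 2) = (d - 1)^2*(d + 3)*(d + 4)*(d - 2)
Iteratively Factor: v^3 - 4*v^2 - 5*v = (v)*(v^2 - 4*v - 5) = v*(v + 1)*(v - 5)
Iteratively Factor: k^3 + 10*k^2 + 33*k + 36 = (k + 4)*(k^2 + 6*k + 9) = (k + 3)*(k + 4)*(k + 3)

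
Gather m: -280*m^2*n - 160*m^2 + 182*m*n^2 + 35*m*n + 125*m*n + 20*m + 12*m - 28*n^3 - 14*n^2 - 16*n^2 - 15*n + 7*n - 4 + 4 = m^2*(-280*n - 160) + m*(182*n^2 + 160*n + 32) - 28*n^3 - 30*n^2 - 8*n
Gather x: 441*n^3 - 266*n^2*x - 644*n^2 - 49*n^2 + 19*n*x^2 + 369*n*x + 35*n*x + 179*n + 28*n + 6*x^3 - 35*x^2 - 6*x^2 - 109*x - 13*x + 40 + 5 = 441*n^3 - 693*n^2 + 207*n + 6*x^3 + x^2*(19*n - 41) + x*(-266*n^2 + 404*n - 122) + 45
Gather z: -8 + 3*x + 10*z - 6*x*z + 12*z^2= 3*x + 12*z^2 + z*(10 - 6*x) - 8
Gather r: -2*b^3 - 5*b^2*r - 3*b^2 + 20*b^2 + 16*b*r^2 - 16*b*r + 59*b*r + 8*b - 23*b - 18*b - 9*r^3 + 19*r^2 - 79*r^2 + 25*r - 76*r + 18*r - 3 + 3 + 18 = -2*b^3 + 17*b^2 - 33*b - 9*r^3 + r^2*(16*b - 60) + r*(-5*b^2 + 43*b - 33) + 18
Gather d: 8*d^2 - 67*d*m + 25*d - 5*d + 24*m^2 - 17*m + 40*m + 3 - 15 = 8*d^2 + d*(20 - 67*m) + 24*m^2 + 23*m - 12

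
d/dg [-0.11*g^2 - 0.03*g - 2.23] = -0.22*g - 0.03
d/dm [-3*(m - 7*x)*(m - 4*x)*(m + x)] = -9*m^2 + 60*m*x - 51*x^2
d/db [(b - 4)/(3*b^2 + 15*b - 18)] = (b^2 + 5*b - (b - 4)*(2*b + 5) - 6)/(3*(b^2 + 5*b - 6)^2)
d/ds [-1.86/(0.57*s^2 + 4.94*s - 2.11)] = (2.1204*s + 9.1884)/(0.57*s^2 + 4.94*s - 2.11)^2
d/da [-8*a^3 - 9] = -24*a^2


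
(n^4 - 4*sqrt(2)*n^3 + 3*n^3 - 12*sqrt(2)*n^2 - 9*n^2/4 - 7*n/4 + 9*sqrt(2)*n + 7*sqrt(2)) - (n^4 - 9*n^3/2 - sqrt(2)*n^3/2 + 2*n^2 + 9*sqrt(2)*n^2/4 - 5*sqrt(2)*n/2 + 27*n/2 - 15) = -7*sqrt(2)*n^3/2 + 15*n^3/2 - 57*sqrt(2)*n^2/4 - 17*n^2/4 - 61*n/4 + 23*sqrt(2)*n/2 + 7*sqrt(2) + 15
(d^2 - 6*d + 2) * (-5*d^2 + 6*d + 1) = -5*d^4 + 36*d^3 - 45*d^2 + 6*d + 2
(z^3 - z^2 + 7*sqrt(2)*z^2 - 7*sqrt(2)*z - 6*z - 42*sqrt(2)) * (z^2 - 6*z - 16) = z^5 - 7*z^4 + 7*sqrt(2)*z^4 - 49*sqrt(2)*z^3 - 16*z^3 - 112*sqrt(2)*z^2 + 52*z^2 + 96*z + 364*sqrt(2)*z + 672*sqrt(2)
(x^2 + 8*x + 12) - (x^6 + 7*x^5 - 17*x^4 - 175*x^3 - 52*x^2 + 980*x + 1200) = -x^6 - 7*x^5 + 17*x^4 + 175*x^3 + 53*x^2 - 972*x - 1188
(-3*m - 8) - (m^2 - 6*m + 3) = -m^2 + 3*m - 11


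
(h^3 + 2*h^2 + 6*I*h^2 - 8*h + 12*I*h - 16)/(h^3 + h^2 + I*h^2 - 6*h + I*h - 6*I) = (h^3 + h^2*(2 + 6*I) + h*(-8 + 12*I) - 16)/(h^3 + h^2*(1 + I) + h*(-6 + I) - 6*I)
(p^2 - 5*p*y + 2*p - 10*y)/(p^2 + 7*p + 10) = (p - 5*y)/(p + 5)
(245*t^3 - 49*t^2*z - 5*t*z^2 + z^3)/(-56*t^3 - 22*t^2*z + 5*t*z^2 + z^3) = (35*t^2 - 12*t*z + z^2)/(-8*t^2 - 2*t*z + z^2)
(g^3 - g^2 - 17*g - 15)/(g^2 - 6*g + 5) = (g^2 + 4*g + 3)/(g - 1)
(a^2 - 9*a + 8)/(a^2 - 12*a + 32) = (a - 1)/(a - 4)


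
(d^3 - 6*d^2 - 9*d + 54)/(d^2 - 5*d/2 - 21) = 2*(d^2 - 9)/(2*d + 7)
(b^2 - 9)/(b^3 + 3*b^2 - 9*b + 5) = (b^2 - 9)/(b^3 + 3*b^2 - 9*b + 5)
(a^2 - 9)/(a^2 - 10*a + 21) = (a + 3)/(a - 7)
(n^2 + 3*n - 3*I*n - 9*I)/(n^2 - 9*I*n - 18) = (n + 3)/(n - 6*I)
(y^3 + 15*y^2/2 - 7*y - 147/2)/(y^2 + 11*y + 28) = (2*y^2 + y - 21)/(2*(y + 4))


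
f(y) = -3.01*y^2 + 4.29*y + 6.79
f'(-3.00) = 22.35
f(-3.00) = -33.17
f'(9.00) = -49.89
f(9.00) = -198.41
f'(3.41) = -16.24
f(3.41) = -13.58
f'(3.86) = -18.95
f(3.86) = -21.50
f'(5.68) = -29.90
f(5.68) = -65.95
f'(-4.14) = 29.21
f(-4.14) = -62.56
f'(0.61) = 0.62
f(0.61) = 8.29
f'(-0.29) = 6.04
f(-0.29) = 5.29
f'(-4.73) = 32.76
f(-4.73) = -80.84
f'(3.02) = -13.89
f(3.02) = -7.71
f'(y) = 4.29 - 6.02*y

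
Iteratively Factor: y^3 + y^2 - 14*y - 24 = (y + 2)*(y^2 - y - 12) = (y + 2)*(y + 3)*(y - 4)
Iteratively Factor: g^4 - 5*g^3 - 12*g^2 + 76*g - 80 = (g + 4)*(g^3 - 9*g^2 + 24*g - 20) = (g - 2)*(g + 4)*(g^2 - 7*g + 10) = (g - 2)^2*(g + 4)*(g - 5)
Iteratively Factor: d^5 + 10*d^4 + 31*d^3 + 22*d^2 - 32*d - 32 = (d + 2)*(d^4 + 8*d^3 + 15*d^2 - 8*d - 16) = (d + 1)*(d + 2)*(d^3 + 7*d^2 + 8*d - 16) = (d - 1)*(d + 1)*(d + 2)*(d^2 + 8*d + 16) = (d - 1)*(d + 1)*(d + 2)*(d + 4)*(d + 4)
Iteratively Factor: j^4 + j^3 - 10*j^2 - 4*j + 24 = (j + 3)*(j^3 - 2*j^2 - 4*j + 8) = (j - 2)*(j + 3)*(j^2 - 4) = (j - 2)^2*(j + 3)*(j + 2)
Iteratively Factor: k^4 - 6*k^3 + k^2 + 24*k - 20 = (k - 2)*(k^3 - 4*k^2 - 7*k + 10) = (k - 5)*(k - 2)*(k^2 + k - 2) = (k - 5)*(k - 2)*(k + 2)*(k - 1)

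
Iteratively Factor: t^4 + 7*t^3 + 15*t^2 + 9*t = (t)*(t^3 + 7*t^2 + 15*t + 9) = t*(t + 3)*(t^2 + 4*t + 3) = t*(t + 3)^2*(t + 1)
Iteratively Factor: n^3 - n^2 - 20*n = (n + 4)*(n^2 - 5*n) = (n - 5)*(n + 4)*(n)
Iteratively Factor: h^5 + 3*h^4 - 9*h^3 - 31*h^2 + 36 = (h + 2)*(h^4 + h^3 - 11*h^2 - 9*h + 18) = (h + 2)^2*(h^3 - h^2 - 9*h + 9) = (h - 1)*(h + 2)^2*(h^2 - 9) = (h - 3)*(h - 1)*(h + 2)^2*(h + 3)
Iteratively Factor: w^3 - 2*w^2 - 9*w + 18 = (w + 3)*(w^2 - 5*w + 6) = (w - 3)*(w + 3)*(w - 2)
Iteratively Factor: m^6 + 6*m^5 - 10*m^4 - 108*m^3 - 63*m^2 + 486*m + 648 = (m - 3)*(m^5 + 9*m^4 + 17*m^3 - 57*m^2 - 234*m - 216) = (m - 3)*(m + 4)*(m^4 + 5*m^3 - 3*m^2 - 45*m - 54) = (m - 3)*(m + 2)*(m + 4)*(m^3 + 3*m^2 - 9*m - 27) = (m - 3)^2*(m + 2)*(m + 4)*(m^2 + 6*m + 9) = (m - 3)^2*(m + 2)*(m + 3)*(m + 4)*(m + 3)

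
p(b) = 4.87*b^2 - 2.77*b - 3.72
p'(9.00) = 84.89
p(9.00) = 365.82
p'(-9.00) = -90.43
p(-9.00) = 415.68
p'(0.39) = 1.03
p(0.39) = -4.06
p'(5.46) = 50.41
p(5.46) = 126.34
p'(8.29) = 77.97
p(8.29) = 308.00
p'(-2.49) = -27.02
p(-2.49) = 33.37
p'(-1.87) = -20.98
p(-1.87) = 18.49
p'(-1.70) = -19.33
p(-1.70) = 15.06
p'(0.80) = 5.02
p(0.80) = -2.82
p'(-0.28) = -5.50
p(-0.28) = -2.56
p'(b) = 9.74*b - 2.77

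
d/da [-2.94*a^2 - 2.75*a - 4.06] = -5.88*a - 2.75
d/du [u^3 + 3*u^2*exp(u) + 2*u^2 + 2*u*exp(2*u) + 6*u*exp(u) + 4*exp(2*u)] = 3*u^2*exp(u) + 3*u^2 + 4*u*exp(2*u) + 12*u*exp(u) + 4*u + 10*exp(2*u) + 6*exp(u)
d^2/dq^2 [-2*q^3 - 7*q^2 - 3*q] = -12*q - 14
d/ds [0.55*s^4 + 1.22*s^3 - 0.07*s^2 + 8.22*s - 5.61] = 2.2*s^3 + 3.66*s^2 - 0.14*s + 8.22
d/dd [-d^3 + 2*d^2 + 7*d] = -3*d^2 + 4*d + 7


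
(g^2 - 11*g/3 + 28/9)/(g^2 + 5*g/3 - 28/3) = (g - 4/3)/(g + 4)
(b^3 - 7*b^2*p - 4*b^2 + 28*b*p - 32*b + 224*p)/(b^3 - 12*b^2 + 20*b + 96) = (b^2 - 7*b*p + 4*b - 28*p)/(b^2 - 4*b - 12)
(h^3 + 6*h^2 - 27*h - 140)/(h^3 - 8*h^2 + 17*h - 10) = (h^2 + 11*h + 28)/(h^2 - 3*h + 2)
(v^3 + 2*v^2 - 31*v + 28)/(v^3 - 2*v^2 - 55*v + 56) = (v - 4)/(v - 8)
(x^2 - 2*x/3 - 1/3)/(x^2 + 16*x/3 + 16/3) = (3*x^2 - 2*x - 1)/(3*x^2 + 16*x + 16)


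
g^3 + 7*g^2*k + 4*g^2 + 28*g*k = g*(g + 4)*(g + 7*k)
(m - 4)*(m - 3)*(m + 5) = m^3 - 2*m^2 - 23*m + 60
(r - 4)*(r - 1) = r^2 - 5*r + 4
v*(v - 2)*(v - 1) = v^3 - 3*v^2 + 2*v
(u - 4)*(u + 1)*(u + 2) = u^3 - u^2 - 10*u - 8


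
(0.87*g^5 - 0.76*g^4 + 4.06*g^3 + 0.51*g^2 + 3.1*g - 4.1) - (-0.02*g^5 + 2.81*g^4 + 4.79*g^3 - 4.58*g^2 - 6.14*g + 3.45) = 0.89*g^5 - 3.57*g^4 - 0.73*g^3 + 5.09*g^2 + 9.24*g - 7.55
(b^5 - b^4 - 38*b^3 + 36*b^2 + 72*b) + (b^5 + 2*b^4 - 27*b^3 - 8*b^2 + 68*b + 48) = 2*b^5 + b^4 - 65*b^3 + 28*b^2 + 140*b + 48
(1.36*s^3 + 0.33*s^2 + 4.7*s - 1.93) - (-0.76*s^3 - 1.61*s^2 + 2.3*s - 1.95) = 2.12*s^3 + 1.94*s^2 + 2.4*s + 0.02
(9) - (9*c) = 9 - 9*c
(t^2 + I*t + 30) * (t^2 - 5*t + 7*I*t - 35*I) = t^4 - 5*t^3 + 8*I*t^3 + 23*t^2 - 40*I*t^2 - 115*t + 210*I*t - 1050*I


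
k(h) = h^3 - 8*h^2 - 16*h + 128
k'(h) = 3*h^2 - 16*h - 16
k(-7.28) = -565.34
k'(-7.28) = 259.48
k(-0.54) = 134.15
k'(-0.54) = -6.49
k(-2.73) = 91.71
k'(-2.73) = 50.04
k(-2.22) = 113.15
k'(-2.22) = 34.31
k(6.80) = -36.29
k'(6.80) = 13.92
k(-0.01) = 128.16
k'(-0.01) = -15.84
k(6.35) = -40.13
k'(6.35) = 3.37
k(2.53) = 52.51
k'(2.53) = -37.28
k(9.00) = 65.00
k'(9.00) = 83.00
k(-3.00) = 77.00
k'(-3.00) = 59.00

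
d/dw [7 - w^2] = -2*w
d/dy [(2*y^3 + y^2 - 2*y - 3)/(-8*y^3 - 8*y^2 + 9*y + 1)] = (-8*y^4 + 4*y^3 - 73*y^2 - 46*y + 25)/(64*y^6 + 128*y^5 - 80*y^4 - 160*y^3 + 65*y^2 + 18*y + 1)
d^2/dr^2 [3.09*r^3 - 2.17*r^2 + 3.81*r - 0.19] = 18.54*r - 4.34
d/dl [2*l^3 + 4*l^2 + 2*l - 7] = 6*l^2 + 8*l + 2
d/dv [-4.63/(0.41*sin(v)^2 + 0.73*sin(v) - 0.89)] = (3.7966*sin(v) + 3.3799)*cos(v)/(0.41*sin(v)^2 + 0.73*sin(v) - 0.89)^2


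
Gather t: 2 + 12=14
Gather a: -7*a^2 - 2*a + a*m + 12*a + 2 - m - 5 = -7*a^2 + a*(m + 10) - m - 3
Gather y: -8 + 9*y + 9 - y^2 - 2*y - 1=-y^2 + 7*y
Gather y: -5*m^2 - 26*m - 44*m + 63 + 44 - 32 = -5*m^2 - 70*m + 75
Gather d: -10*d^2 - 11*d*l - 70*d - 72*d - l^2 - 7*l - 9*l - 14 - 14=-10*d^2 + d*(-11*l - 142) - l^2 - 16*l - 28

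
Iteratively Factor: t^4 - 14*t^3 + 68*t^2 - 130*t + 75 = (t - 5)*(t^3 - 9*t^2 + 23*t - 15) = (t - 5)*(t - 1)*(t^2 - 8*t + 15) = (t - 5)^2*(t - 1)*(t - 3)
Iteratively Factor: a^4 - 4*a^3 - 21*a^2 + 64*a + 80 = (a + 4)*(a^3 - 8*a^2 + 11*a + 20) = (a + 1)*(a + 4)*(a^2 - 9*a + 20) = (a - 4)*(a + 1)*(a + 4)*(a - 5)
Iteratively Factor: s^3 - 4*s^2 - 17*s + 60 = (s - 3)*(s^2 - s - 20) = (s - 3)*(s + 4)*(s - 5)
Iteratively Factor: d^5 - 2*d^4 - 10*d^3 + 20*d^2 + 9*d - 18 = (d + 3)*(d^4 - 5*d^3 + 5*d^2 + 5*d - 6) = (d - 2)*(d + 3)*(d^3 - 3*d^2 - d + 3) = (d - 2)*(d - 1)*(d + 3)*(d^2 - 2*d - 3) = (d - 3)*(d - 2)*(d - 1)*(d + 3)*(d + 1)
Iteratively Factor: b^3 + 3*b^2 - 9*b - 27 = (b + 3)*(b^2 - 9) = (b - 3)*(b + 3)*(b + 3)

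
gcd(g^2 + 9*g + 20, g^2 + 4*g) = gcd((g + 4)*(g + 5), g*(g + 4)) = g + 4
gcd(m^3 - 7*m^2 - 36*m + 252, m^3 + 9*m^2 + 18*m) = m + 6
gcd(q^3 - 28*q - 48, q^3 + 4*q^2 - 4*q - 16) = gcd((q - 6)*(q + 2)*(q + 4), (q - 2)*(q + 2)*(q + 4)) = q^2 + 6*q + 8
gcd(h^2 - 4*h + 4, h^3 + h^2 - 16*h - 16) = 1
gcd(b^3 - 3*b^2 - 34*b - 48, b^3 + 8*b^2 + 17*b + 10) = b + 2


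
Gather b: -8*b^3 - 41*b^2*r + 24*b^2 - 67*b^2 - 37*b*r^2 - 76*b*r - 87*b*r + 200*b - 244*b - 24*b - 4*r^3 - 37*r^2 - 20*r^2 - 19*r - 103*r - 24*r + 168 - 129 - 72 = -8*b^3 + b^2*(-41*r - 43) + b*(-37*r^2 - 163*r - 68) - 4*r^3 - 57*r^2 - 146*r - 33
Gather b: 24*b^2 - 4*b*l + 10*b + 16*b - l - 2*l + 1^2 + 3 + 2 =24*b^2 + b*(26 - 4*l) - 3*l + 6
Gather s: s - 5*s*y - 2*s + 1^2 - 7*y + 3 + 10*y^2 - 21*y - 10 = s*(-5*y - 1) + 10*y^2 - 28*y - 6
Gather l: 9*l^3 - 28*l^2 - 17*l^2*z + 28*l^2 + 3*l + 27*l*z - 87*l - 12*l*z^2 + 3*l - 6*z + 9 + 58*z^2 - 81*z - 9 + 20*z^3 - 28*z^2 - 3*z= 9*l^3 - 17*l^2*z + l*(-12*z^2 + 27*z - 81) + 20*z^3 + 30*z^2 - 90*z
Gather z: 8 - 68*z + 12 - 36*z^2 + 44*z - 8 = -36*z^2 - 24*z + 12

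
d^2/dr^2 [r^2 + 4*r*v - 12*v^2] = 2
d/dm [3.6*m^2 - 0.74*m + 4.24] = 7.2*m - 0.74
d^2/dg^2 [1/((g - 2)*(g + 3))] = 2*((g - 2)^2 + (g - 2)*(g + 3) + (g + 3)^2)/((g - 2)^3*(g + 3)^3)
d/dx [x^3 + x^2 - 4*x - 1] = 3*x^2 + 2*x - 4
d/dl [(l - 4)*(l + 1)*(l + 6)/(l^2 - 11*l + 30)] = (l^4 - 22*l^3 + 79*l^2 + 228*l - 924)/(l^4 - 22*l^3 + 181*l^2 - 660*l + 900)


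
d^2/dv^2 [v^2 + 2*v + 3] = 2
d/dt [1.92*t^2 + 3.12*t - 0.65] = 3.84*t + 3.12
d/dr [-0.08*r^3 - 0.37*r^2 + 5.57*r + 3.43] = -0.24*r^2 - 0.74*r + 5.57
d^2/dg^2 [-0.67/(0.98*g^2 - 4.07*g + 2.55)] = (1.286936*g^2 - 5.344724*g - 0.67*(1.96*g - 4.07)*(3.92*g - 8.14) + 3.34866)/(0.98*g^2 - 4.07*g + 2.55)^3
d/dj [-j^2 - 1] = -2*j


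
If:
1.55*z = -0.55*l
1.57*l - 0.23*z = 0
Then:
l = 0.00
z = 0.00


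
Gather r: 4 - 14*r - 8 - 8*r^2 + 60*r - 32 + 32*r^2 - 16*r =24*r^2 + 30*r - 36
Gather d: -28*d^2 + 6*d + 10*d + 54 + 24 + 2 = -28*d^2 + 16*d + 80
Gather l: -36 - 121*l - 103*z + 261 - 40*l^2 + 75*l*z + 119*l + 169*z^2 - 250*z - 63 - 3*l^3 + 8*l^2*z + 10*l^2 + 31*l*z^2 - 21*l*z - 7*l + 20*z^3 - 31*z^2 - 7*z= -3*l^3 + l^2*(8*z - 30) + l*(31*z^2 + 54*z - 9) + 20*z^3 + 138*z^2 - 360*z + 162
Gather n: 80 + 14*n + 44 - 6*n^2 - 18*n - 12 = -6*n^2 - 4*n + 112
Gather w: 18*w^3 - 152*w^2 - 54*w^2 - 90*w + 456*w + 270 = 18*w^3 - 206*w^2 + 366*w + 270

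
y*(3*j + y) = 3*j*y + y^2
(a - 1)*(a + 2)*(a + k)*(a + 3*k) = a^4 + 4*a^3*k + a^3 + 3*a^2*k^2 + 4*a^2*k - 2*a^2 + 3*a*k^2 - 8*a*k - 6*k^2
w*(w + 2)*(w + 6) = w^3 + 8*w^2 + 12*w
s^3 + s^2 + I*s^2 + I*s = s*(s + 1)*(s + I)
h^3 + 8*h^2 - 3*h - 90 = (h - 3)*(h + 5)*(h + 6)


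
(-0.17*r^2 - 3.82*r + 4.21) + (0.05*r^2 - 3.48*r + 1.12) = -0.12*r^2 - 7.3*r + 5.33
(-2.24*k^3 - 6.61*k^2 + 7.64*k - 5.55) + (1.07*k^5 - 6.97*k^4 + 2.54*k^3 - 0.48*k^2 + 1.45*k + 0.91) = 1.07*k^5 - 6.97*k^4 + 0.3*k^3 - 7.09*k^2 + 9.09*k - 4.64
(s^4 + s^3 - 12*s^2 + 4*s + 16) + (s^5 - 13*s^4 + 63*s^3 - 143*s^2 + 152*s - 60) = s^5 - 12*s^4 + 64*s^3 - 155*s^2 + 156*s - 44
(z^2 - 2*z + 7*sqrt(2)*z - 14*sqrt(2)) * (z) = z^3 - 2*z^2 + 7*sqrt(2)*z^2 - 14*sqrt(2)*z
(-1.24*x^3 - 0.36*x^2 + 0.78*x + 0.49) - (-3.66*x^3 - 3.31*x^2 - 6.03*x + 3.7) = 2.42*x^3 + 2.95*x^2 + 6.81*x - 3.21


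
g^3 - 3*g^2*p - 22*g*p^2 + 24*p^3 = (g - 6*p)*(g - p)*(g + 4*p)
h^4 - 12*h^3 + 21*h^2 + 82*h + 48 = (h - 8)*(h - 6)*(h + 1)^2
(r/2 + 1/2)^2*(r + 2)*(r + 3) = r^4/4 + 7*r^3/4 + 17*r^2/4 + 17*r/4 + 3/2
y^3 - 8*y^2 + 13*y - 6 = (y - 6)*(y - 1)^2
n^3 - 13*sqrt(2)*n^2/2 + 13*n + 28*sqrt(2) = (n - 4*sqrt(2))*(n - 7*sqrt(2)/2)*(n + sqrt(2))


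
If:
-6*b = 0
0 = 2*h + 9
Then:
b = 0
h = -9/2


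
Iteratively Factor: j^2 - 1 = (j + 1)*(j - 1)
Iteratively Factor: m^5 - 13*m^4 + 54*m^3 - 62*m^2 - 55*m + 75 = (m - 1)*(m^4 - 12*m^3 + 42*m^2 - 20*m - 75) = (m - 5)*(m - 1)*(m^3 - 7*m^2 + 7*m + 15) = (m - 5)*(m - 3)*(m - 1)*(m^2 - 4*m - 5) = (m - 5)*(m - 3)*(m - 1)*(m + 1)*(m - 5)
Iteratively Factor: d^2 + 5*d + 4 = (d + 1)*(d + 4)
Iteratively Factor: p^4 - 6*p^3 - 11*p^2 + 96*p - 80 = (p - 4)*(p^3 - 2*p^2 - 19*p + 20) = (p - 5)*(p - 4)*(p^2 + 3*p - 4) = (p - 5)*(p - 4)*(p + 4)*(p - 1)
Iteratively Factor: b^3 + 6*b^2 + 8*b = (b + 4)*(b^2 + 2*b) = b*(b + 4)*(b + 2)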